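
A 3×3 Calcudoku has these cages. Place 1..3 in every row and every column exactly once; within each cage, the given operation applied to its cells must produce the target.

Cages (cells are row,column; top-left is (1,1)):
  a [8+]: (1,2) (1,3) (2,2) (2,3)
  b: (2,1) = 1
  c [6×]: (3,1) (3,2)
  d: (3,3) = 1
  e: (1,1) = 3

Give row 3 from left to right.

E is a freebie, leaving (1,1) = 3.
Cage b is a single given cell, which forces (2,1) = 1.
Column 1 now contains 3; hence (3,1) = 2.
2 is placed in row 3, so (3,2) = 3.
Cage d is given; hence (3,3) = 1.
Cage a has sum 8, which forces (1,2) = 1.
1 is placed in column 3, leaving (1,3) = 2.
Column 2 now contains 3, leaving (2,2) = 2.
Cage a needs sum 8, leaving (2,3) = 3.
The full grid is 3 1 2 / 1 2 3 / 2 3 1.

2 3 1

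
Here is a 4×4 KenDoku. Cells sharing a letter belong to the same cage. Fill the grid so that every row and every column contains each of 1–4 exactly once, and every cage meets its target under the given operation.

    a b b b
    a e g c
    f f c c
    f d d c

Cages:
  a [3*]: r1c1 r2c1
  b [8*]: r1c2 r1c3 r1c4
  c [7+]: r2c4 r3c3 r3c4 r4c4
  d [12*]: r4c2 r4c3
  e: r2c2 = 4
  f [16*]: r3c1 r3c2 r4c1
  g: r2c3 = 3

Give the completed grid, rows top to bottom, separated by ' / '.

Cage e is a single given cell, leaving r2c2 = 4.
Cage g is a single given cell; hence r2c3 = 3.
Column 2 already has 4, so r3c2 = 2.
Cage c needs sum 7, so r3c3 = 1.
2 is placed in row 3, which forces r3c4 = 3.
Column 2 already has 4, which forces r4c2 = 3.
3 is placed in column 3, so r4c3 = 4.
Cage a needs two cells with product 3; hence r1c1 = 3.
2 is placed in column 2, so r1c2 = 1.
Column 3 already has 4, which forces r1c3 = 2.
The 3 cells of cage b must have product 8; hence r1c4 = 4.
Row 2 now contains 3, so r2c1 = 1.
Row 2 already has 1, leaving r2c4 = 2.
Row 3 now contains 1; hence r3c1 = 4.
Row 4 now contains 4; hence r4c1 = 2.
Column 4 already has 2, leaving r4c4 = 1.

3 1 2 4 / 1 4 3 2 / 4 2 1 3 / 2 3 4 1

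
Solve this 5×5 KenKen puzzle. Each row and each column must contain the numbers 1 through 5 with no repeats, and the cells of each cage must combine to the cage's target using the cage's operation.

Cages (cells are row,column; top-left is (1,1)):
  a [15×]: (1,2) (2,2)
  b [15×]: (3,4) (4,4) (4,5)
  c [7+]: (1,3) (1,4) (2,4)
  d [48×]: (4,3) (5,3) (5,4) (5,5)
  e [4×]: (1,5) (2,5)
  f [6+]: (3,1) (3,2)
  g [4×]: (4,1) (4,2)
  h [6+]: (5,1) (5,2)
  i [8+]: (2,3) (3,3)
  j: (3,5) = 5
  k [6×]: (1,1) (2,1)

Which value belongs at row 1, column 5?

J is a freebie, which forces (3,5) = 5.
Cage i needs two cells with sum 8; hence (2,3) = 5.
Row 3 now contains 5; hence (3,3) = 3.
Row 3 already has 3, which forces (3,4) = 1.
Cage b needs product 15, leaving (4,4) = 5.
Cage a needs two cells with product 15, so (1,2) = 5.
5 is placed in row 2, leaving (2,2) = 3.
Cage b needs product 15, so (4,5) = 3.
Cage k's pair has product 6, which forces (1,1) = 3.
Row 2 now contains 3, so (2,1) = 2.
Row 2 already has 2, so (2,4) = 4.
Row 2 now contains 4, which forces (2,5) = 1.
Column 1 now contains 2, which forces (3,1) = 4.
Row 3 already has 4, which forces (3,2) = 2.
Column 1 now contains 4, so (4,1) = 1.
Row 4 already has 1, which forces (4,2) = 4.
Row 4 now contains 4, leaving (4,3) = 2.
Column 1 now contains 4, leaving (5,1) = 5.
Column 2 already has 4, so (5,2) = 1.
Row 5 now contains 1, leaving (5,3) = 4.
The 4 cells of cage d must have product 48, which forces (5,4) = 3.
4 is placed in row 5; hence (5,5) = 2.
2 is placed in column 3, so (1,3) = 1.
Column 4 already has 4; hence (1,4) = 2.
Column 5 already has 1, so (1,5) = 4.
The full grid is 3 5 1 2 4 / 2 3 5 4 1 / 4 2 3 1 5 / 1 4 2 5 3 / 5 1 4 3 2.

4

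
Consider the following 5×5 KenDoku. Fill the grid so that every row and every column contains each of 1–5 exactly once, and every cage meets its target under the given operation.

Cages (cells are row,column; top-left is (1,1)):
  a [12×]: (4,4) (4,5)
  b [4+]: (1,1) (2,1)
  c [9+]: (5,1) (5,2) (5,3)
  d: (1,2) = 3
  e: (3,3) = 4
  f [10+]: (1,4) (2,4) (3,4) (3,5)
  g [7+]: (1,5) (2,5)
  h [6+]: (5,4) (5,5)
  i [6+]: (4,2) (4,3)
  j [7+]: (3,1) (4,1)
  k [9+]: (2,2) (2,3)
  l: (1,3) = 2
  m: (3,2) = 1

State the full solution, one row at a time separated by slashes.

Cage d is a single given cell; hence (1,2) = 3.
Cage l is given, leaving (1,3) = 2.
M is a freebie, so (3,2) = 1.
Cage e is given; hence (3,3) = 4.
3 is placed in row 1, leaving (1,1) = 1.
Row 1 now contains 1; hence (1,4) = 4.
Row 1 now contains 4, which forces (1,5) = 5.
Cage b's pair has sum 4, leaving (2,1) = 3.
Cage k's pair has sum 9, leaving (2,2) = 4.
Column 3 now contains 4; hence (2,3) = 5.
Row 2 already has 3, so (2,5) = 2.
Column 5 already has 2, leaving (3,5) = 3.
The two cells of cage i must have sum 6, which forces (4,2) = 5.
Cage i needs two cells with sum 6, leaving (4,3) = 1.
Column 4 already has 4, which forces (4,4) = 3.
3 is placed in column 5, leaving (4,5) = 4.
Column 2 now contains 5, so (5,2) = 2.
1 is placed in column 3, so (5,3) = 3.
4 is placed in column 5; hence (5,5) = 1.
Row 2 already has 2, leaving (2,4) = 1.
Cage j needs two cells with sum 7; hence (3,1) = 5.
Cage f needs sum 10, which forces (3,4) = 2.
Row 4 already has 4; hence (4,1) = 2.
Row 5 now contains 2, leaving (5,1) = 4.
1 is placed in row 5; hence (5,4) = 5.

1 3 2 4 5 / 3 4 5 1 2 / 5 1 4 2 3 / 2 5 1 3 4 / 4 2 3 5 1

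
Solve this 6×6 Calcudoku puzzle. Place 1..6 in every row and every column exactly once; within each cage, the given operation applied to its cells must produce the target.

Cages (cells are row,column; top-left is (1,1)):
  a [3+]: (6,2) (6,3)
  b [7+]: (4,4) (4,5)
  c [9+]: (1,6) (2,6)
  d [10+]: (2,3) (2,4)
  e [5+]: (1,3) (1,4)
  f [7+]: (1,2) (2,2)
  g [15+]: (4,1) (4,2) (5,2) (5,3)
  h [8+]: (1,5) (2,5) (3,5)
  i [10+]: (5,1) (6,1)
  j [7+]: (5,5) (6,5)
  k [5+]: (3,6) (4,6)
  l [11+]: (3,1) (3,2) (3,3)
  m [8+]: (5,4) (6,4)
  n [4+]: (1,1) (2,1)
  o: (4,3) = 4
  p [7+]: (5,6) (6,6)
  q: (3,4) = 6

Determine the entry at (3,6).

Q is a freebie; hence (3,4) = 6.
Cage o is a single given cell; hence (4,3) = 4.
4 is placed in column 3, leaving (2,3) = 6.
6 is placed in column 4, so (2,4) = 4.
The only place for 1 in row 3 is (3,5).
In row 1, 1 can only go at (1,1), so (1,1) = 1.
1 is placed in column 1, so (2,1) = 3.
3 is placed in row 2, so (2,6) = 5.
Cage h needs sum 8, which forces (1,5) = 5.
Cage c's pair has sum 9, leaving (1,6) = 4.
Row 2 already has 5, so (2,5) = 2.
Column 5 already has 2, which forces (4,5) = 6.
Row 1 now contains 5; hence (1,2) = 6.
Row 2 now contains 2, so (2,2) = 1.
Cage b needs two cells with sum 7, so (4,4) = 1.
Column 2 now contains 1, which forces (6,2) = 2.
2 is placed in row 6, which forces (6,3) = 1.
Row 6 now contains 1, leaving (6,6) = 6.
The two cells of cage i must have sum 10, leaving (5,1) = 6.
6 is placed in column 6, so (5,6) = 1.
Row 6 already has 6, so (6,1) = 4.
4 is placed in row 6, so (6,5) = 3.
Cage l has sum 11; hence (3,2) = 4.
Cage m's pair has sum 8, which forces (5,4) = 3.
Column 5 already has 3, leaving (5,5) = 4.
3 is placed in row 6, leaving (6,4) = 5.
Cage e's pair has sum 5, leaving (1,3) = 3.
Column 4 now contains 3, which forces (1,4) = 2.
Cage g has sum 15, so (4,1) = 5.
Cage g has sum 15; hence (4,2) = 3.
3 is placed in row 4, leaving (4,6) = 2.
Row 5 already has 3; hence (5,2) = 5.
The 4 cells of cage g must have sum 15, leaving (5,3) = 2.
Column 1 now contains 5, so (3,1) = 2.
Column 3 now contains 2; hence (3,3) = 5.
Column 6 now contains 2, leaving (3,6) = 3.
The full grid is 1 6 3 2 5 4 / 3 1 6 4 2 5 / 2 4 5 6 1 3 / 5 3 4 1 6 2 / 6 5 2 3 4 1 / 4 2 1 5 3 6.

3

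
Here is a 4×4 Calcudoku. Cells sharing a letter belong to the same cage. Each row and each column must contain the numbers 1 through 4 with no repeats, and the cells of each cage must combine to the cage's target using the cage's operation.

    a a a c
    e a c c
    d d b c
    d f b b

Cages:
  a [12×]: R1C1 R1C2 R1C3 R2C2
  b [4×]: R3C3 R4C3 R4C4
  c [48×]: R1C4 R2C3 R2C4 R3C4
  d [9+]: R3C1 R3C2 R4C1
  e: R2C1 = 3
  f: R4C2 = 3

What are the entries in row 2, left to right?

3 2 4 1

Cage e is given; hence R2C1 = 3.
Cage f is a single given cell; hence R4C2 = 3.
The 4 cells of cage a must have product 12; hence R1C3 = 3.
Cage d needs sum 9, which forces R3C1 = 1.
Cage d has sum 9, leaving R3C2 = 4.
1 is placed in row 3; hence R3C3 = 2.
2 is placed in row 3, which forces R3C4 = 3.
Cage d has sum 9, leaving R4C1 = 4.
Row 4 already has 4, so R4C3 = 1.
1 is placed in row 4, leaving R4C4 = 2.
Column 1 now contains 1, leaving R1C1 = 2.
4 is placed in column 2, so R1C2 = 1.
Column 4 already has 2, which forces R1C4 = 4.
The 4 cells of cage a must have product 12, so R2C2 = 2.
Column 3 now contains 2; hence R2C3 = 4.
The 4 cells of cage c must have product 48, which forces R2C4 = 1.
Filled in: 2 1 3 4 / 3 2 4 1 / 1 4 2 3 / 4 3 1 2.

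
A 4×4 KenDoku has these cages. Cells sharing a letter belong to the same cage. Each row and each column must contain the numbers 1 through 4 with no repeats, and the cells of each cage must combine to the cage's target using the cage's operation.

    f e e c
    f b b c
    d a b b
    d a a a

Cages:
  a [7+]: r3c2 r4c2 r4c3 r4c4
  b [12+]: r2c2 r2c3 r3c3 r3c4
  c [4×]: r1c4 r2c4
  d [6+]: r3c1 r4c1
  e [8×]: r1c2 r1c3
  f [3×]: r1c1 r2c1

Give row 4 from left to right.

4 3 1 2

Cage a has sum 7; hence r3c2 = 1.
In row 1, 3 can only go at r1c1, so r1c1 = 3.
Column 1 already has 3, which forces r2c1 = 1.
1 is placed in row 2, which forces r2c4 = 4.
Column 4 already has 4, leaving r1c4 = 1.
Cage b has sum 12; hence r3c3 = 4.
Cage b needs sum 12, so r3c4 = 3.
3 is placed in column 4, so r4c4 = 2.
Cage e's pair has product 8, leaving r1c2 = 4.
Column 3 already has 4, leaving r1c3 = 2.
2 is placed in column 3, leaving r2c3 = 3.
Row 3 already has 4, leaving r3c1 = 2.
Row 4 now contains 2, which forces r4c1 = 4.
Row 4 now contains 2, so r4c2 = 3.
Cage a has sum 7, leaving r4c3 = 1.
3 is placed in row 2; hence r2c2 = 2.
The full grid is 3 4 2 1 / 1 2 3 4 / 2 1 4 3 / 4 3 1 2.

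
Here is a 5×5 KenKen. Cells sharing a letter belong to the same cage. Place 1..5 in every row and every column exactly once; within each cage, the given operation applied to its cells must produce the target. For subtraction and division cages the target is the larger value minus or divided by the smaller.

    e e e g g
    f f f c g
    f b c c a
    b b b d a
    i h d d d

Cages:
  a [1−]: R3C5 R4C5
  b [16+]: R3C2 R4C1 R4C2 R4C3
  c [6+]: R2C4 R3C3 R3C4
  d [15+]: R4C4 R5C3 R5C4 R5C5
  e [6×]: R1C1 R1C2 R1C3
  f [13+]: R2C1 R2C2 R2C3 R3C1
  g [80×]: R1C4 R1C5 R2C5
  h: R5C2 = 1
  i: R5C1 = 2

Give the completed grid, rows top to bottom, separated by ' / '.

3 2 1 4 5 / 1 3 5 2 4 / 4 5 3 1 2 / 5 4 2 3 1 / 2 1 4 5 3

Cage g needs product 80, leaving R1C4 = 4.
Cage g has product 80, leaving R1C5 = 5.
Cage g has product 80, so R2C5 = 4.
Cage i is given; hence R5C1 = 2.
Cage h is given, leaving R5C2 = 1.
1 is placed in row 5, so R5C5 = 3.
The 4 cells of cage d must have sum 15, which forces R4C4 = 3.
Cage d needs sum 15; hence R5C3 = 4.
Row 5 now contains 3; hence R5C4 = 5.
Cage b has sum 16; hence R3C2 = 5.
Cage c needs sum 6; hence R3C3 = 3.
The 4 cells of cage f must have sum 13; hence R2C2 = 3.
3 is placed in row 3, leaving R3C1 = 4.
4 is placed in column 1, leaving R4C1 = 5.
Row 4 already has 5; hence R4C3 = 2.
2 is placed in row 4, leaving R4C5 = 1.
The 3 cells of cage e must have product 6, which forces R1C1 = 3.
Column 2 already has 3, which forces R1C2 = 2.
Column 3 already has 2, so R1C3 = 1.
5 is placed in column 1, so R2C1 = 1.
Cage f needs sum 13, which forces R2C3 = 5.
Row 2 now contains 1, so R2C4 = 2.
Column 4 already has 2, which forces R3C4 = 1.
1 is placed in column 5, which forces R3C5 = 2.
2 is placed in row 4; hence R4C2 = 4.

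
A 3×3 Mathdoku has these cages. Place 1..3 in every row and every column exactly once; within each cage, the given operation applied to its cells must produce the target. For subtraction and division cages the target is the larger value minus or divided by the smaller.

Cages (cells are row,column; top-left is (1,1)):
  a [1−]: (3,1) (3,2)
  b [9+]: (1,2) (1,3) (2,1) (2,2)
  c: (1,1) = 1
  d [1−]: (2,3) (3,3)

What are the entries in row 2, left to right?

C is a freebie; hence (1,1) = 1.
Cage b needs sum 9, so (2,1) = 3.
The 4 cells of cage b must have sum 9; hence (2,2) = 1.
Row 2 already has 1; hence (2,3) = 2.
3 is placed in column 1, so (3,1) = 2.
Row 3 now contains 2; hence (3,2) = 3.
Row 3 already has 3; hence (3,3) = 1.
3 is placed in column 2, which forces (1,2) = 2.
Column 3 now contains 2; hence (1,3) = 3.
Completed grid: 1 2 3 / 3 1 2 / 2 3 1.

3 1 2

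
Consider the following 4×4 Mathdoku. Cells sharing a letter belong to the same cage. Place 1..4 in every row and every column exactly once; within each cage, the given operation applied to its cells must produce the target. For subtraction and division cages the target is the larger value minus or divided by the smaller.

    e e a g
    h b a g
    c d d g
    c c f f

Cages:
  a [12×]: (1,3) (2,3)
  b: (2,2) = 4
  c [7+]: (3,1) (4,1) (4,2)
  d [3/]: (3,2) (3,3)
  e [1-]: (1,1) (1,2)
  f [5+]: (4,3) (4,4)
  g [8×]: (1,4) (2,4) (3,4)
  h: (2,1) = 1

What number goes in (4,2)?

1

H is a freebie, leaving (2,1) = 1.
Cage b is given; hence (2,2) = 4.
4 is placed in row 2, so (2,3) = 3.
4 is placed in row 2, which forces (2,4) = 2.
3 is placed in column 3, leaving (3,3) = 1.
Row 3 already has 1, leaving (3,4) = 4.
3 is placed in column 3, so (1,3) = 4.
4 is placed in column 4, which forces (1,4) = 1.
The 3 cells of cage c must have sum 7, so (3,1) = 2.
Row 3 already has 1; hence (3,2) = 3.
Column 3 now contains 4, so (4,3) = 2.
Column 4 now contains 1; hence (4,4) = 3.
Column 1 already has 2, leaving (1,1) = 3.
3 is placed in column 2, leaving (1,2) = 2.
Row 4 now contains 3, which forces (4,1) = 4.
Row 4 now contains 2; hence (4,2) = 1.
Filled in: 3 2 4 1 / 1 4 3 2 / 2 3 1 4 / 4 1 2 3.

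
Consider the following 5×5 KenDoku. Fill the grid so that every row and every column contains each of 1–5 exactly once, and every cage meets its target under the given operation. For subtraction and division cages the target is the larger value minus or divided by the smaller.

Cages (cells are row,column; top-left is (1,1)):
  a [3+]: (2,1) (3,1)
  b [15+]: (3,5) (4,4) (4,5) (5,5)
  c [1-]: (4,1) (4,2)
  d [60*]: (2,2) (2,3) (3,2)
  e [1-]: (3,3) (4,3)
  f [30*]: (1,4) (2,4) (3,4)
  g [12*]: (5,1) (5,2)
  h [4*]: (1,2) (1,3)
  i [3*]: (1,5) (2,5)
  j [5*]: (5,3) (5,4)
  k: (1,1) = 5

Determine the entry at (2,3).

Cage k is given; hence (1,1) = 5.
The only place for 2 in row 1 is (1,4).
In row 1, 3 can only go at (1,5), so (1,5) = 3.
Column 5 already has 3, which forces (2,5) = 1.
1 is placed in row 2, which forces (2,1) = 2.
The two cells of cage a must have sum 3, which forces (3,1) = 1.
The 4 cells of cage b must have sum 15, leaving (4,4) = 4.
Row 4 already has 4, so (4,1) = 3.
The two cells of cage c must have difference 1, leaving (4,2) = 2.
2 is placed in row 4, which forces (4,5) = 5.
3 is placed in column 1, so (5,1) = 4.
4 is placed in row 5; hence (5,2) = 3.
4 is placed in row 5, which forces (5,5) = 2.
The 3 cells of cage d must have product 60, which forces (2,3) = 3.
3 is placed in row 2, which forces (2,4) = 5.
The two cells of cage e must have difference 1, leaving (3,3) = 2.
Column 4 now contains 5; hence (3,4) = 3.
2 is placed in column 5; hence (3,5) = 4.
Row 4 now contains 5, so (4,3) = 1.
Column 3 already has 1, so (5,3) = 5.
Column 4 now contains 5, so (5,4) = 1.
The two cells of cage h must have product 4, so (1,2) = 1.
Column 3 already has 1, which forces (1,3) = 4.
5 is placed in row 2; hence (2,2) = 4.
Row 3 now contains 4, leaving (3,2) = 5.
Filled in: 5 1 4 2 3 / 2 4 3 5 1 / 1 5 2 3 4 / 3 2 1 4 5 / 4 3 5 1 2.

3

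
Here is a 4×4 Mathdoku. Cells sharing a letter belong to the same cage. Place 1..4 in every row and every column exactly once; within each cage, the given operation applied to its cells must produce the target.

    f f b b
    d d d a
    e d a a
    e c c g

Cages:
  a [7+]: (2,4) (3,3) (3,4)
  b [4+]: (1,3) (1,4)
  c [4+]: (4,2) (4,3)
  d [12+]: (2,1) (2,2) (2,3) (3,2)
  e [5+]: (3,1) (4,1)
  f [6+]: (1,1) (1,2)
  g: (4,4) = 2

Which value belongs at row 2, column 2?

2

Cage g is a single given cell, so (4,4) = 2.
In row 4, 4 can only go at (4,1), so (4,1) = 4.
Column 1 already has 4, so (1,1) = 2.
The two cells of cage f must have sum 6, so (1,2) = 4.
The two cells of cage e must have sum 5; hence (3,1) = 1.
4 is placed in column 2, leaving (3,2) = 3.
Row 3 now contains 3; hence (3,3) = 2.
1 is placed in row 3, leaving (3,4) = 4.
3 is placed in column 2, which forces (4,2) = 1.
Row 4 now contains 1, which forces (4,3) = 3.
3 is placed in column 3; hence (1,3) = 1.
Cage b needs two cells with sum 4, so (1,4) = 3.
1 is placed in column 1, so (2,1) = 3.
Column 2 now contains 1, which forces (2,2) = 2.
3 is placed in column 3, which forces (2,3) = 4.
Cage a needs sum 7, leaving (2,4) = 1.
Filled in: 2 4 1 3 / 3 2 4 1 / 1 3 2 4 / 4 1 3 2.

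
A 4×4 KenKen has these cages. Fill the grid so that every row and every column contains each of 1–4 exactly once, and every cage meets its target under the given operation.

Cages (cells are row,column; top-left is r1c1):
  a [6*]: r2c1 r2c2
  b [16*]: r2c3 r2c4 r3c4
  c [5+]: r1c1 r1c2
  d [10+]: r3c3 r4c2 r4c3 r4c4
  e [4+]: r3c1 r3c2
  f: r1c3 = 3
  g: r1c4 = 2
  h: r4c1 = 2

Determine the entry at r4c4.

F is a freebie, which forces r1c3 = 3.
Cage g is given, so r1c4 = 2.
Column 4 already has 2, which forces r3c4 = 4.
H is a freebie, leaving r4c1 = 2.
2 is placed in column 1, leaving r2c1 = 3.
The two cells of cage a must have product 6; hence r2c2 = 2.
Cage b needs product 16, leaving r2c3 = 4.
Column 4 already has 4; hence r2c4 = 1.
Column 1 now contains 3; hence r3c1 = 1.
Row 3 now contains 1, which forces r3c2 = 3.
Cage d has sum 10, so r3c3 = 2.
4 is placed in column 3, leaving r4c3 = 1.
Column 4 already has 1, so r4c4 = 3.
Column 1 now contains 1, which forces r1c1 = 4.
The two cells of cage c must have sum 5, so r1c2 = 1.
Row 4 already has 1, which forces r4c2 = 4.
Filled in: 4 1 3 2 / 3 2 4 1 / 1 3 2 4 / 2 4 1 3.

3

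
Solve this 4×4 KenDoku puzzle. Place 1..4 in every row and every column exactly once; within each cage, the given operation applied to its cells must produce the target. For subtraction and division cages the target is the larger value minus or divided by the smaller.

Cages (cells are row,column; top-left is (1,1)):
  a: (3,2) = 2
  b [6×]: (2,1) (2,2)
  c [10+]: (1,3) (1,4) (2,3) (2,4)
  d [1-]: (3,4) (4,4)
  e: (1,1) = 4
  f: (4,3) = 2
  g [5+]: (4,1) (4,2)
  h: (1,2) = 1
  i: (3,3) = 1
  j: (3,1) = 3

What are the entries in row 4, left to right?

1 4 2 3

Cage e is given, leaving (1,1) = 4.
H is a freebie, which forces (1,2) = 1.
Cage j is given; hence (3,1) = 3.
Cage a is given, which forces (3,2) = 2.
I is a freebie, leaving (3,3) = 1.
1 is placed in row 3, so (3,4) = 4.
F is a freebie, so (4,3) = 2.
Column 3 now contains 2, leaving (1,3) = 3.
The 4 cells of cage c must have sum 10; hence (1,4) = 2.
Column 1 now contains 3; hence (2,1) = 2.
Column 2 now contains 2, leaving (2,2) = 3.
The 4 cells of cage c must have sum 10, leaving (2,3) = 4.
Cage c has sum 10, leaving (2,4) = 1.
Row 4 now contains 2, which forces (4,1) = 1.
Cage g needs two cells with sum 5; hence (4,2) = 4.
Cage d's pair has difference 1, leaving (4,4) = 3.
The full grid is 4 1 3 2 / 2 3 4 1 / 3 2 1 4 / 1 4 2 3.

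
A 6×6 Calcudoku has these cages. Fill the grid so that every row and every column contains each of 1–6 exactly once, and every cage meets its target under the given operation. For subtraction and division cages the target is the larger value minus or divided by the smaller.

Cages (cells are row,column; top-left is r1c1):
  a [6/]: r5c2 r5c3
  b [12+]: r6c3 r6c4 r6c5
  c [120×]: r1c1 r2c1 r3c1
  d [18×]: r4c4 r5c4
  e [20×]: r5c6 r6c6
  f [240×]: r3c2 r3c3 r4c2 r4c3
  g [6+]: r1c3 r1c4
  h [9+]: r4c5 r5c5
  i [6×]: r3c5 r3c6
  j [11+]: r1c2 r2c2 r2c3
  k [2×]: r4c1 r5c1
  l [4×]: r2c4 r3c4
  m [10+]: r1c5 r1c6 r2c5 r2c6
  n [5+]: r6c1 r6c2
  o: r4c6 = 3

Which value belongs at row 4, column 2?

O is a freebie, so r4c6 = 3.
Row 4 already has 3; hence r4c4 = 6.
Cage d's pair has product 18; hence r5c4 = 3.
Row 4 needs a 1, and only r4c1 is open for it.
Column 1 already has 1; hence r5c1 = 2.
Column 1 needs a 3, and only r6c1 is open for it.
Cage n's pair has sum 5; hence r6c2 = 2.
The only place for 2 in row 4 is r4c3.
In row 3, 2 can only go at r3c6, so r3c6 = 2.
The two cells of cage i must have product 6, so r3c5 = 3.
The only place for 3 in row 1 is r1c2.
The 3 cells of cage j must have sum 11, which forces r2c2 = 5.
Cage j needs sum 11; hence r2c3 = 3.
Column 2 already has 5; hence r4c2 = 4.
4 is placed in row 4, which forces r4c5 = 5.
5 is placed in column 5, leaving r5c5 = 4.
4 is placed in row 5, so r5c6 = 5.
Column 6 already has 5, leaving r6c6 = 4.
4 is placed in column 2, leaving r3c2 = 6.
The 4 cells of cage f must have product 240, leaving r3c3 = 5.
Column 2 now contains 6, which forces r5c2 = 1.
Row 5 now contains 1, which forces r5c3 = 6.
Column 3 already has 6; hence r6c3 = 1.
Row 6 now contains 1, so r6c4 = 5.
Row 6 now contains 1; hence r6c5 = 6.
Cage c has product 120, which forces r1c1 = 5.
Column 3 now contains 1, so r1c3 = 4.
The two cells of cage g must have sum 6, which forces r1c4 = 2.
2 is placed in row 1, so r1c5 = 1.
Row 1 now contains 1, which forces r1c6 = 6.
Cage c needs product 120; hence r2c1 = 6.
1 is placed in column 5, leaving r2c5 = 2.
6 is placed in column 6; hence r2c6 = 1.
Row 3 now contains 5, so r3c1 = 4.
Row 3 now contains 4, which forces r3c4 = 1.
Row 2 already has 1, leaving r2c4 = 4.
Completed grid: 5 3 4 2 1 6 / 6 5 3 4 2 1 / 4 6 5 1 3 2 / 1 4 2 6 5 3 / 2 1 6 3 4 5 / 3 2 1 5 6 4.

4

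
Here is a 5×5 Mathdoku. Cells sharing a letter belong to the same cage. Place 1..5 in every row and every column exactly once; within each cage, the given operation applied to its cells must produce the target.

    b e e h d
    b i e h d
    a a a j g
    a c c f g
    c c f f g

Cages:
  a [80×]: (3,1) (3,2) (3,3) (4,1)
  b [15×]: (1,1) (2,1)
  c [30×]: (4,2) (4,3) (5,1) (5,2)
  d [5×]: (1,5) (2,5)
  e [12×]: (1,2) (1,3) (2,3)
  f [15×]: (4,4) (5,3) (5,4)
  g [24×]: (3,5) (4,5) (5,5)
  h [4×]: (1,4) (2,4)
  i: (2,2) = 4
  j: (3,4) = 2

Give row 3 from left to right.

1 5 4 2 3

Cage i is given; hence (2,2) = 4.
Row 2 already has 4, leaving (2,4) = 1.
Row 2 already has 1; hence (2,5) = 5.
J is a freebie, so (3,4) = 2.
Cage b needs two cells with product 15, which forces (1,1) = 5.
Column 4 already has 1, which forces (1,4) = 4.
5 is placed in column 5, leaving (1,5) = 1.
5 is placed in row 2, which forces (2,1) = 3.
3 is placed in row 2, leaving (2,3) = 2.
5 is placed in column 1; hence (3,1) = 1.
Row 3 already has 1, which forces (3,2) = 5.
Cage a has product 80; hence (3,3) = 4.
4 is placed in row 3, leaving (3,5) = 3.
Cage a needs product 80, leaving (4,1) = 4.
4 is placed in row 4, leaving (4,5) = 2.
Column 1 now contains 1; hence (5,1) = 2.
The 3 cells of cage f must have product 15, which forces (5,3) = 1.
Column 5 now contains 2; hence (5,5) = 4.
Row 1 now contains 1; hence (1,2) = 2.
Row 1 now contains 4, so (1,3) = 3.
Cage c has product 30, which forces (4,2) = 1.
Cage c needs product 30; hence (4,3) = 5.
Row 4 now contains 5, leaving (4,4) = 3.
Row 5 now contains 1; hence (5,2) = 3.
3 is placed in column 4, leaving (5,4) = 5.
Completed grid: 5 2 3 4 1 / 3 4 2 1 5 / 1 5 4 2 3 / 4 1 5 3 2 / 2 3 1 5 4.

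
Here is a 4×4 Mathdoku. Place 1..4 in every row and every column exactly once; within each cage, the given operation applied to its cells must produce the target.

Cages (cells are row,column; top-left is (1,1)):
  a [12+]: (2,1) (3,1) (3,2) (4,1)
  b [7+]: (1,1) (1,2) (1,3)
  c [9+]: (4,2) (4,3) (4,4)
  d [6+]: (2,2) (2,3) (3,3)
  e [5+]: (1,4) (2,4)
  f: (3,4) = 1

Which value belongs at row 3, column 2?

F is a freebie, leaving (3,4) = 1.
In row 1, 3 can only go at (1,4), so (1,4) = 3.
Column 4 now contains 3; hence (2,4) = 2.
2 is placed in column 4, so (4,4) = 4.
Cage d needs sum 6, leaving (3,3) = 2.
2 is placed in column 3; hence (4,3) = 3.
The 3 cells of cage d must have sum 6, leaving (2,2) = 3.
3 is placed in column 3, which forces (2,3) = 1.
3 is placed in column 2; hence (3,2) = 4.
3 is placed in row 4, so (4,2) = 2.
Cage b has sum 7, which forces (1,1) = 2.
Column 2 now contains 2, which forces (1,2) = 1.
Column 3 already has 1, leaving (1,3) = 4.
3 is placed in row 2, which forces (2,1) = 4.
Row 3 already has 4, so (3,1) = 3.
Row 4 now contains 2, leaving (4,1) = 1.
Completed grid: 2 1 4 3 / 4 3 1 2 / 3 4 2 1 / 1 2 3 4.

4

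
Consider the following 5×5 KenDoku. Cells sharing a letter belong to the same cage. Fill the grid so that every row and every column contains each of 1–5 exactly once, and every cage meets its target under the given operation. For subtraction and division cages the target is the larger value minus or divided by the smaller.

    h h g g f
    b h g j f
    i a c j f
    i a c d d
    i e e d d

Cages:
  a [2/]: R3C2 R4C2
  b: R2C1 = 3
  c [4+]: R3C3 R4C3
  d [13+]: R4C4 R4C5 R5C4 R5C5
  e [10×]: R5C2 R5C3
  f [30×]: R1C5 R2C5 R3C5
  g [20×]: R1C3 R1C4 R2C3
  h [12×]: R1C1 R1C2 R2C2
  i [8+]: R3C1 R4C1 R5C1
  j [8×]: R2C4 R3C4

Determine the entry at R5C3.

Cage b is given; hence R2C1 = 3.
Cage h needs product 12; hence R1C2 = 3.
Cage f has product 30, so R3C5 = 3.
Row 3 now contains 3, which forces R3C3 = 1.
The two cells of cage c must have sum 4, which forces R4C3 = 3.
Row 2 needs a 1, and only R2C2 is open for it.
Cage h has product 12, so R1C1 = 4.
Row 1 already has 4, so R1C3 = 5.
Row 1 now contains 5, so R1C5 = 2.
Column 5 now contains 2, which forces R2C5 = 5.
Column 3 now contains 5, so R5C3 = 2.
Row 1 already has 2, so R1C4 = 1.
2 is placed in column 3, so R2C3 = 4.
4 is placed in row 2; hence R2C4 = 2.
2 is placed in column 4, which forces R3C4 = 4.
Cage d needs sum 13; hence R4C4 = 5.
Row 5 already has 2, leaving R5C2 = 5.
Cage d needs sum 13; hence R5C4 = 3.
Cage i needs sum 8; hence R3C1 = 5.
Row 3 already has 4, so R3C2 = 2.
Cage i needs sum 8, which forces R4C1 = 2.
Cage a needs two cells with quotient 2; hence R4C2 = 4.
Row 4 already has 4, which forces R4C5 = 1.
Row 5 already has 5, which forces R5C1 = 1.
Column 5 already has 1, so R5C5 = 4.
The full grid is 4 3 5 1 2 / 3 1 4 2 5 / 5 2 1 4 3 / 2 4 3 5 1 / 1 5 2 3 4.

2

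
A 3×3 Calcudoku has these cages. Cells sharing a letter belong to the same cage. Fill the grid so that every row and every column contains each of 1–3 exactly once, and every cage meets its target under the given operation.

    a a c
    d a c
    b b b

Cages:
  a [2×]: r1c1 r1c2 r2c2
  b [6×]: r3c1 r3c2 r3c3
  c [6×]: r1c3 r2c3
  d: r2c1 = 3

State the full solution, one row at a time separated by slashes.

1 2 3 / 3 1 2 / 2 3 1

The 3 cells of cage a must have product 2, so r1c1 = 1.
The 3 cells of cage a must have product 2, so r1c2 = 2.
Row 1 now contains 2, leaving r1c3 = 3.
Cage d is given, so r2c1 = 3.
The 3 cells of cage a must have product 2; hence r2c2 = 1.
Column 3 now contains 3, so r2c3 = 2.
3 is placed in column 1; hence r3c1 = 2.
Column 2 now contains 1, which forces r3c2 = 3.
Column 3 now contains 2, leaving r3c3 = 1.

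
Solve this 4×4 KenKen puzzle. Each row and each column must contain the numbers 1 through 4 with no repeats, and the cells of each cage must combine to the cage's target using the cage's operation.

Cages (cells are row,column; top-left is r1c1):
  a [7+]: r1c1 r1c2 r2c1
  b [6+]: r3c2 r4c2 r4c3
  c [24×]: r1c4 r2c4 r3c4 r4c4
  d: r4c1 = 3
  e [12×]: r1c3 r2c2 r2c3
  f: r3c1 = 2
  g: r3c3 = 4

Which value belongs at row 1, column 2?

2

Cage f is a single given cell, leaving r3c1 = 2.
G is a freebie, so r3c3 = 4.
D is a freebie, which forces r4c1 = 3.
Cage a has sum 7, so r1c2 = 2.
Column 2 now contains 2, leaving r2c2 = 4.
Column 2 already has 4, so r4c2 = 1.
Row 4 already has 1, which forces r4c3 = 2.
Row 4 already has 2, which forces r4c4 = 4.
Cage a needs sum 7, leaving r1c1 = 4.
4 is placed in row 2; hence r2c1 = 1.
Row 2 already has 1; hence r2c3 = 3.
Cage c has product 24; hence r2c4 = 2.
1 is placed in column 2, leaving r3c2 = 3.
Row 3 already has 3, so r3c4 = 1.
Column 3 now contains 3, so r1c3 = 1.
Column 4 now contains 1, leaving r1c4 = 3.
The full grid is 4 2 1 3 / 1 4 3 2 / 2 3 4 1 / 3 1 2 4.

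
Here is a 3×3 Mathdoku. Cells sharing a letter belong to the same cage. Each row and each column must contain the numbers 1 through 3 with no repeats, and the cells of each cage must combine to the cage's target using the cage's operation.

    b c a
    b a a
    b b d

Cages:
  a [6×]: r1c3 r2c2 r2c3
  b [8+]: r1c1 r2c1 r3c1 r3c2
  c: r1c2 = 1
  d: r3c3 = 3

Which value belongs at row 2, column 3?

Cage c is a single given cell, leaving r1c2 = 1.
The 4 cells of cage b must have sum 8, so r3c2 = 2.
D is a freebie, which forces r3c3 = 3.
3 is placed in column 3; hence r1c3 = 2.
2 is placed in column 2, so r2c2 = 3.
Cage a has product 6, so r2c3 = 1.
Row 3 already has 3, which forces r3c1 = 1.
Row 1 now contains 2, so r1c1 = 3.
Row 2 already has 3, leaving r2c1 = 2.
Filled in: 3 1 2 / 2 3 1 / 1 2 3.

1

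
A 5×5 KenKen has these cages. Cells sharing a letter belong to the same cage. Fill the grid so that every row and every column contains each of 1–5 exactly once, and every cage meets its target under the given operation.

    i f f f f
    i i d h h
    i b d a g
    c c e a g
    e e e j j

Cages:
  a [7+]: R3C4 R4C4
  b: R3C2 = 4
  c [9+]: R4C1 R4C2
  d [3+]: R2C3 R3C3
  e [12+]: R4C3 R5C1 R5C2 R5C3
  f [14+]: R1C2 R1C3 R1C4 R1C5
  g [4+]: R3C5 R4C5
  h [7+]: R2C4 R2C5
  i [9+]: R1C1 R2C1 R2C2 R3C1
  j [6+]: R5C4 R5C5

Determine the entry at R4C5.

Cage b is given, leaving R3C2 = 4.
4 is placed in column 2; hence R4C2 = 5.
Row 4 already has 5, which forces R4C1 = 4.
Row 4 now contains 4, which forces R4C4 = 2.
Cage a needs two cells with sum 7, leaving R3C4 = 5.
Row 1 needs a 1, and only R1C1 is open for it.
The only place for 5 in row 2 is R2C1.
Cage i needs sum 9, which forces R2C2 = 1.
Row 2 already has 1, which forces R2C3 = 2.
Cage i has sum 9, so R3C1 = 2.
Column 3 now contains 2, which forces R3C3 = 1.
1 is placed in row 3, leaving R3C5 = 3.
The 4 cells of cage e must have sum 12, which forces R4C3 = 3.
Column 5 already has 3; hence R4C5 = 1.
Column 1 now contains 2, leaving R5C1 = 3.
Row 5 already has 3, leaving R5C2 = 2.
2 is placed in row 5; hence R5C5 = 5.
Column 2 already has 2, which forces R1C2 = 3.
Cage f has sum 14, which forces R1C3 = 5.
Cage f needs sum 14, so R1C4 = 4.
Cage f needs sum 14; hence R1C5 = 2.
The two cells of cage h must have sum 7, leaving R2C4 = 3.
Column 5 already has 3, leaving R2C5 = 4.
5 is placed in row 5; hence R5C3 = 4.
Cage j's pair has sum 6, which forces R5C4 = 1.
Completed grid: 1 3 5 4 2 / 5 1 2 3 4 / 2 4 1 5 3 / 4 5 3 2 1 / 3 2 4 1 5.

1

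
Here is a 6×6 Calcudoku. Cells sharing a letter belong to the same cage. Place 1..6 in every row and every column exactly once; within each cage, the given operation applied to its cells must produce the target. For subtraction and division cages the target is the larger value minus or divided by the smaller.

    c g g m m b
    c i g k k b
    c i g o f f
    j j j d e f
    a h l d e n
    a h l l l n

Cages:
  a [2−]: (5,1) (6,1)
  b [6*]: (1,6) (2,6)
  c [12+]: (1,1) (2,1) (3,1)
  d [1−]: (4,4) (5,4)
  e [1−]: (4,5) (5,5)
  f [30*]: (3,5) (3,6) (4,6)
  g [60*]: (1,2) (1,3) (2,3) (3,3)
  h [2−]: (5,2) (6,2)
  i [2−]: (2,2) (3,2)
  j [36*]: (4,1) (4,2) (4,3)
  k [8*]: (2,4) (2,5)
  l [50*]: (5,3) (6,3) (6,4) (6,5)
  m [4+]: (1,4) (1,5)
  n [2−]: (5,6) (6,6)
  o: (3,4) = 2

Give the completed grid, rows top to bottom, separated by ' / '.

Cage o is a single given cell, which forces (3,4) = 2.
Cage l needs product 50, which forces (5,3) = 5.
Cage g needs product 60, so (1,2) = 5.
2 is placed in column 4; hence (2,4) = 4.
Cage k's pair has product 8; hence (2,5) = 2.
The two cells of cage d must have difference 1, so (4,4) = 5.
Cage d needs two cells with difference 1; hence (5,4) = 6.
Cage l needs product 50, leaving (6,3) = 2.
Column 4 now contains 5; hence (6,4) = 1.
Row 6 already has 1, so (6,5) = 5.
Column 4 now contains 1, leaving (1,4) = 3.
Cage m's pair has sum 4, which forces (1,5) = 1.
The 3 cells of cage f must have product 30; hence (3,6) = 5.
Row 1 already has 1; hence (1,3) = 4.
Row 2 needs a 5, and only (2,1) is open for it.
Cage c needs sum 12, leaving (1,1) = 6.
6 is placed in row 1; hence (1,6) = 2.
Cage c has sum 12, leaving (3,1) = 1.
Row 3 already has 1, so (3,3) = 3.
Row 3 now contains 3; hence (3,5) = 6.
3 is placed in column 3, which forces (4,3) = 6.
Column 6 now contains 2, which forces (4,6) = 1.
Column 6 already has 1, which forces (5,6) = 4.
The two cells of cage i must have difference 2, leaving (2,2) = 6.
3 is placed in column 3; hence (2,3) = 1.
Column 6 already has 1, which forces (2,6) = 3.
Row 3 now contains 3; hence (3,2) = 4.
Cage e's pair has difference 1, which forces (4,5) = 4.
Row 5 now contains 4, so (5,1) = 2.
Row 5 now contains 2, leaving (5,2) = 1.
Row 5 now contains 4, leaving (5,5) = 3.
The two cells of cage a must have difference 2, so (6,1) = 4.
Column 2 already has 4; hence (6,2) = 3.
Cage n needs two cells with difference 2; hence (6,6) = 6.
2 is placed in column 1, which forces (4,1) = 3.
3 is placed in column 2, which forces (4,2) = 2.

6 5 4 3 1 2 / 5 6 1 4 2 3 / 1 4 3 2 6 5 / 3 2 6 5 4 1 / 2 1 5 6 3 4 / 4 3 2 1 5 6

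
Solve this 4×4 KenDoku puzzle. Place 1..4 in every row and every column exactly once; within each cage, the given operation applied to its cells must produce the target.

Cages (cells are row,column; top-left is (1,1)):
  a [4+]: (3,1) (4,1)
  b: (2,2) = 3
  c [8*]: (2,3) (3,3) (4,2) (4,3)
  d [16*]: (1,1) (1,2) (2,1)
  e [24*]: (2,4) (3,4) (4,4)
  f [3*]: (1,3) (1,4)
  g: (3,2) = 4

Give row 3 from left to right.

1 4 2 3

Cage b is a single given cell; hence (2,2) = 3.
Cage g is a single given cell, leaving (3,2) = 4.
The 4 cells of cage c must have product 8, which forces (4,2) = 1.
Cage d needs product 16; hence (1,1) = 4.
4 is placed in column 2, which forces (1,2) = 2.
Cage d needs product 16; hence (2,1) = 2.
Row 2 already has 2, which forces (2,4) = 4.
Cage a's pair has sum 4, leaving (3,1) = 1.
Row 3 already has 1, which forces (3,3) = 2.
Row 3 now contains 2; hence (3,4) = 3.
Row 4 already has 1, which forces (4,1) = 3.
2 is placed in column 3, so (4,3) = 4.
3 is placed in column 4, so (4,4) = 2.
Cage f needs two cells with product 3; hence (1,3) = 3.
3 is placed in column 4, so (1,4) = 1.
Row 2 now contains 4, leaving (2,3) = 1.
Completed grid: 4 2 3 1 / 2 3 1 4 / 1 4 2 3 / 3 1 4 2.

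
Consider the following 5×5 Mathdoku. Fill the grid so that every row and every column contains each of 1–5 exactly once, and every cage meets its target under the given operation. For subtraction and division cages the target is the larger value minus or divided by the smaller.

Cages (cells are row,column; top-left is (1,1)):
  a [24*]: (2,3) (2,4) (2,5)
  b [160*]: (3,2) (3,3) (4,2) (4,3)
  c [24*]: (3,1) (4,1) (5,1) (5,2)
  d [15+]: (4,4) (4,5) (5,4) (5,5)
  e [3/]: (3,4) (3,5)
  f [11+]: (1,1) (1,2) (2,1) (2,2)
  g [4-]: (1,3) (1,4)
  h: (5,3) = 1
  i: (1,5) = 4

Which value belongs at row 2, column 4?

4

I is a freebie, which forces (1,5) = 4.
Cage h is a single given cell, leaving (5,3) = 1.
Column 3 now contains 1, which forces (1,3) = 5.
The two cells of cage g must have difference 4, so (1,4) = 1.
Column 4 already has 1, leaving (3,4) = 3.
3 is placed in row 3, which forces (3,5) = 1.
Cage c needs product 24; hence (4,1) = 1.
In row 2, 1 can only go at (2,2), so (2,2) = 1.
Cage f needs sum 11, leaving (2,1) = 5.
Row 3 needs a 5, and only (3,2) is open for it.
The 4 cells of cage b must have product 160; hence (3,3) = 4.
5 is placed in column 2; hence (4,2) = 4.
The 4 cells of cage b must have product 160, leaving (4,3) = 2.
Row 4 now contains 2; hence (4,4) = 5.
5 is placed in row 4, so (4,5) = 3.
Column 4 already has 5, leaving (5,4) = 2.
3 is placed in column 5; hence (5,5) = 5.
Column 3 already has 2, which forces (2,3) = 3.
Column 4 already has 2; hence (2,4) = 4.
3 is placed in column 5, which forces (2,5) = 2.
Row 3 now contains 4, which forces (3,1) = 2.
Cage c needs product 24, so (5,1) = 4.
Row 5 already has 2, which forces (5,2) = 3.
2 is placed in column 1, leaving (1,1) = 3.
3 is placed in column 2, so (1,2) = 2.
Completed grid: 3 2 5 1 4 / 5 1 3 4 2 / 2 5 4 3 1 / 1 4 2 5 3 / 4 3 1 2 5.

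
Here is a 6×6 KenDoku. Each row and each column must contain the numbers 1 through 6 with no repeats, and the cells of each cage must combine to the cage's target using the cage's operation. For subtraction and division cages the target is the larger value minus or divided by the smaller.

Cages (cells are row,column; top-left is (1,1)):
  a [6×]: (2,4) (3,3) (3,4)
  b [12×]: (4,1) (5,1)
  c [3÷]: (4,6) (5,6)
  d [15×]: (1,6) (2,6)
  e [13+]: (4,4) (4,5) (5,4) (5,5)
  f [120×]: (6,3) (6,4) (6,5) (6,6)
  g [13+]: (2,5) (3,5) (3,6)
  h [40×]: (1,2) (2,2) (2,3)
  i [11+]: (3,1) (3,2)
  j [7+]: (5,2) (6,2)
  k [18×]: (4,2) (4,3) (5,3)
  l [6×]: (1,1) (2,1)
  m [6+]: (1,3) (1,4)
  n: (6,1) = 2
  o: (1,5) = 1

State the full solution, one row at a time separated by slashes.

Cage o is a single given cell, leaving (1,5) = 1.
Cage n is given; hence (6,1) = 2.
The two cells of cage l must have product 6; hence (1,1) = 6.
Cage l's pair has product 6; hence (2,1) = 1.
Column 1 now contains 6, leaving (3,1) = 5.
Row 3 already has 5, leaving (3,2) = 6.
Cage g needs sum 13; hence (2,5) = 6.
The only place for 3 in row 1 is (1,6).
Column 6 already has 3, so (2,6) = 5.
Cage g needs sum 13, leaving (3,5) = 3.
Column 6 already has 3; hence (3,6) = 4.
Cage h has product 40; hence (1,2) = 5.
The 3 cells of cage a must have product 6, so (2,4) = 3.
In row 6, 3 can only go at (6,2), so (6,2) = 3.
3 is placed in column 2, leaving (4,2) = 1.
3 is placed in column 2; hence (5,2) = 4.
Column 2 already has 4, which forces (2,2) = 2.
Cage h has product 40, which forces (2,3) = 4.
Cage b needs two cells with product 12, which forces (4,1) = 4.
4 is placed in row 4; hence (4,5) = 2.
Row 4 already has 2, which forces (4,6) = 6.
Row 5 now contains 4, leaving (5,1) = 3.
Row 5 now contains 3, which forces (5,3) = 6.
Column 5 now contains 2, which forces (5,5) = 5.
Column 6 already has 6, leaving (5,6) = 2.
Column 5 already has 5; hence (6,5) = 4.
Column 6 already has 6, so (6,6) = 1.
4 is placed in column 3, leaving (1,3) = 2.
Cage m needs two cells with sum 6, which forces (1,4) = 4.
Column 3 already has 2, leaving (3,3) = 1.
Row 3 now contains 1, leaving (3,4) = 2.
6 is placed in row 4; hence (4,3) = 3.
6 is placed in row 4; hence (4,4) = 5.
Row 5 now contains 2, so (5,4) = 1.
Row 6 already has 1, which forces (6,3) = 5.
Cage f has product 120; hence (6,4) = 6.

6 5 2 4 1 3 / 1 2 4 3 6 5 / 5 6 1 2 3 4 / 4 1 3 5 2 6 / 3 4 6 1 5 2 / 2 3 5 6 4 1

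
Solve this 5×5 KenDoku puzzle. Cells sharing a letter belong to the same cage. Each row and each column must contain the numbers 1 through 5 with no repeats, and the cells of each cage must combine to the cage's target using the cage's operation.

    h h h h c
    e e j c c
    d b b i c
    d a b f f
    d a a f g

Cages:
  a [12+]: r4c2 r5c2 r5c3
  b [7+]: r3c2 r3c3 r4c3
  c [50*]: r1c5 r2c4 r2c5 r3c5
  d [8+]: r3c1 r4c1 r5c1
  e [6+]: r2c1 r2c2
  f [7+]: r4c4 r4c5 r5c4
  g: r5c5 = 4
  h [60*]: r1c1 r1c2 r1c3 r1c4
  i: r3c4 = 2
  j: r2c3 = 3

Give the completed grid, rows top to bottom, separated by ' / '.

5 3 1 4 2 / 2 4 3 5 1 / 3 1 4 2 5 / 4 5 2 1 3 / 1 2 5 3 4

Cage j is a single given cell, which forces r2c3 = 3.
The 4 cells of cage c must have product 50, leaving r2c4 = 5.
Cage i is given; hence r3c4 = 2.
Cage g is a single given cell, so r5c5 = 4.
Row 5 now contains 4; hence r5c3 = 5.
The 3 cells of cage b must have sum 7; hence r4c3 = 2.
Row 4 already has 2, so r4c5 = 3.
Cage f needs sum 7; hence r4c4 = 1.
The 3 cells of cage f must have sum 7; hence r5c4 = 3.
Cage h needs product 60, leaving r1c3 = 1.
Column 4 now contains 3; hence r1c4 = 4.
Column 3 already has 1, leaving r3c3 = 4.
Cage a has sum 12, which forces r4c2 = 5.
Row 5 now contains 3, leaving r5c2 = 2.
Cage h has product 60; hence r1c1 = 5.
5 is placed in column 2; hence r1c2 = 3.
5 is placed in row 1, which forces r1c5 = 2.
Cage e needs two cells with sum 6, leaving r2c1 = 2.
Column 2 now contains 2, which forces r2c2 = 4.
Column 5 already has 2, which forces r2c5 = 1.
Cage d needs sum 8, leaving r3c1 = 3.
Row 3 now contains 4; hence r3c2 = 1.
Column 5 now contains 1, so r3c5 = 5.
Row 4 already has 5; hence r4c1 = 4.
Row 5 already has 2, leaving r5c1 = 1.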